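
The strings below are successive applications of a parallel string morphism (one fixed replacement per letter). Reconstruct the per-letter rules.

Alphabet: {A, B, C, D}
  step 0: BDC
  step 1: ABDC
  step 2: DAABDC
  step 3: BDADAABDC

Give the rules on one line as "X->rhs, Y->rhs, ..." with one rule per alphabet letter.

  step 2 ⇒ step 3: DAABDC ⇒ B·DA·DA·A·B·DC
    A ↦ DA
    B ↦ A
    C ↦ DC
    D ↦ B

A->DA, B->A, C->DC, D->B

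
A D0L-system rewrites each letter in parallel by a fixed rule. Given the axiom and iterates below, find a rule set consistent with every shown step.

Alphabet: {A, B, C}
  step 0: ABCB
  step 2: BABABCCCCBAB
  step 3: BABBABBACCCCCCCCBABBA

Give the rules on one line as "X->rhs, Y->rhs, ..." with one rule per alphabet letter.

  step 2 ⇒ step 3: BABABCCCCBAB ⇒ BA·B·BA·B·BA·CC·CC·CC·CC·BA·B·BA
    A ↦ B
    B ↦ BA
    C ↦ CC

A->B, B->BA, C->CC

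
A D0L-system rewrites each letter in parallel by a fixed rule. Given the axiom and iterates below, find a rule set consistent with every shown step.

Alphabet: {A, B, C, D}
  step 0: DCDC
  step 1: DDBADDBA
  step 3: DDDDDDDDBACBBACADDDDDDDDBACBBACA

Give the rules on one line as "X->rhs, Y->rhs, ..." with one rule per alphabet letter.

A->CB, B->CA, C->BA, D->DD

  step 0 ⇒ step 1: DCDC ⇒ DD·BA·DD·BA
    C ↦ BA
    D ↦ DD
    A ↦ CB  (constrained at step 1)
    B ↦ CA  (constrained at step 1)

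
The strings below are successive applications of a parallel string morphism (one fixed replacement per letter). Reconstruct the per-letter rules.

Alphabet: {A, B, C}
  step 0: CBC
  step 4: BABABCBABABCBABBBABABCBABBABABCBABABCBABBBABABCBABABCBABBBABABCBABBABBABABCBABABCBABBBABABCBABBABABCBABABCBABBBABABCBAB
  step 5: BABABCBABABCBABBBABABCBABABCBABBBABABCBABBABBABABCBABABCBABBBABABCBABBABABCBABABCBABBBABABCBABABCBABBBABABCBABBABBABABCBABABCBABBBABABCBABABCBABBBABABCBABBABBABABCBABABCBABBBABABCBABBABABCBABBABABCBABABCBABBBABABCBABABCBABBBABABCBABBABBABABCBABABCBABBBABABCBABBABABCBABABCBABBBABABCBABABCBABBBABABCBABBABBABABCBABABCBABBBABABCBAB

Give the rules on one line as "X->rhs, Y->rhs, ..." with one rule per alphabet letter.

  step 4 ⇒ step 5: BABABCBABABCBABBBABABCBABBABABCBABABCBABBBABABCBABABCBABBBABABCBABBABBABABCBABABCBABBBABABCBABBABABCBABABCBABBBABABCBAB ⇒ BAB·ABC·BAB·ABC·BAB·B·BAB·ABC·BAB·ABC·BAB·B·BAB·ABC·BAB·BAB·BAB·ABC·BAB·ABC·BAB·B·BAB·ABC·BAB·BAB·ABC·BAB·ABC·BAB·B·BAB·ABC·BAB·ABC·BAB·B·BAB·ABC·BAB·BAB·BAB·ABC·BAB·ABC·BAB·B·BAB·ABC·BAB·ABC·BAB·B·BAB·ABC·BAB·BAB·BAB·ABC·BAB·ABC·BAB·B·BAB·ABC·BAB·BAB·ABC·BAB·BAB·ABC·BAB·ABC·BAB·B·BAB·ABC·BAB·ABC·BAB·B·BAB·ABC·BAB·BAB·BAB·ABC·BAB·ABC·BAB·B·BAB·ABC·BAB·BAB·ABC·BAB·ABC·BAB·B·BAB·ABC·BAB·ABC·BAB·B·BAB·ABC·BAB·BAB·BAB·ABC·BAB·ABC·BAB·B·BAB·ABC·BAB
    A ↦ ABC
    B ↦ BAB
    C ↦ B

A->ABC, B->BAB, C->B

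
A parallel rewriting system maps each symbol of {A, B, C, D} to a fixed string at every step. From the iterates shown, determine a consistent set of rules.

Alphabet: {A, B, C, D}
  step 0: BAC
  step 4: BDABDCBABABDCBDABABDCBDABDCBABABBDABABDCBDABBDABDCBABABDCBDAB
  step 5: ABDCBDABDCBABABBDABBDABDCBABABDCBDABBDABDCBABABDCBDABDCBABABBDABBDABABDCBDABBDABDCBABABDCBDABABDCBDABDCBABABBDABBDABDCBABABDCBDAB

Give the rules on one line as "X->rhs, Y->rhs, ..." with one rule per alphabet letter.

A->BD, B->AB, C->BAB, D->DC

  step 4 ⇒ step 5: BDABDCBABABDCBDABABDCBDABDCBABABBDABABDCBDABBDABDCBABABDCBDAB ⇒ AB·DC·BD·AB·DC·BAB·AB·BD·AB·BD·AB·DC·BAB·AB·DC·BD·AB·BD·AB·DC·BAB·AB·DC·BD·AB·DC·BAB·AB·BD·AB·BD·AB·AB·DC·BD·AB·BD·AB·DC·BAB·AB·DC·BD·AB·AB·DC·BD·AB·DC·BAB·AB·BD·AB·BD·AB·DC·BAB·AB·DC·BD·AB
    A ↦ BD
    B ↦ AB
    C ↦ BAB
    D ↦ DC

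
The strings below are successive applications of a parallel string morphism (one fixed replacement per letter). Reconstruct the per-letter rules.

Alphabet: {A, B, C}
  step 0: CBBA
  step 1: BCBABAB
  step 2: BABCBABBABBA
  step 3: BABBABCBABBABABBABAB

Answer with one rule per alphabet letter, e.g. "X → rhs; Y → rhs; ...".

A->B, B->BA, C->BC

  step 2 ⇒ step 3: BABCBABBABBA ⇒ BA·B·BA·BC·BA·B·BA·BA·B·BA·BA·B
    A ↦ B
    B ↦ BA
    C ↦ BC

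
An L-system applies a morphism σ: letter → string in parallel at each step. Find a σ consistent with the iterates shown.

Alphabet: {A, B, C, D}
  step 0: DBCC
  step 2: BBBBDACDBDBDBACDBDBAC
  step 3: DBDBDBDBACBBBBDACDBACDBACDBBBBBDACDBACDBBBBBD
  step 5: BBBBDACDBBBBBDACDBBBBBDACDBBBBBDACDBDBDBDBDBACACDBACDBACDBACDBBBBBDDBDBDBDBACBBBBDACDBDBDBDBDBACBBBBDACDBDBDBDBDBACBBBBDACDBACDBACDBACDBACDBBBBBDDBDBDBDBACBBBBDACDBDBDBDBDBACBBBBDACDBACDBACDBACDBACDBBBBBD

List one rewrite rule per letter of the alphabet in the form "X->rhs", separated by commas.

  step 2 ⇒ step 3: BBBBDACDBDBDBACDBDBAC ⇒ DB·DB·DB·DB·AC·BB·BBD·AC·DB·AC·DB·AC·DB·BB·BBD·AC·DB·AC·DB·BB·BBD
    A ↦ BB
    B ↦ DB
    C ↦ BBD
    D ↦ AC

A->BB, B->DB, C->BBD, D->AC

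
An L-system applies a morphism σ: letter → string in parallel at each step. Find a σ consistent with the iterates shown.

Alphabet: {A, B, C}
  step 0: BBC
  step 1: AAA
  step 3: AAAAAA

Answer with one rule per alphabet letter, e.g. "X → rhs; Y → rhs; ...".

  step 0 ⇒ step 1: BBC ⇒ A·A·A
    B ↦ A
    C ↦ A
    A ↦ BC  (constrained at step 1)

A->BC, B->A, C->A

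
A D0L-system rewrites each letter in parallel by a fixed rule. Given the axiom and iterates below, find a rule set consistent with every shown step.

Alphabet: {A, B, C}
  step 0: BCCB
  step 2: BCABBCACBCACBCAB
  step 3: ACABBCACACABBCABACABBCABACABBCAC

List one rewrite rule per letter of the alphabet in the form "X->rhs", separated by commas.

A->BC, B->AC, C->AB

  step 2 ⇒ step 3: BCABBCACBCACBCAB ⇒ AC·AB·BC·AC·AC·AB·BC·AB·AC·AB·BC·AB·AC·AB·BC·AC
    A ↦ BC
    B ↦ AC
    C ↦ AB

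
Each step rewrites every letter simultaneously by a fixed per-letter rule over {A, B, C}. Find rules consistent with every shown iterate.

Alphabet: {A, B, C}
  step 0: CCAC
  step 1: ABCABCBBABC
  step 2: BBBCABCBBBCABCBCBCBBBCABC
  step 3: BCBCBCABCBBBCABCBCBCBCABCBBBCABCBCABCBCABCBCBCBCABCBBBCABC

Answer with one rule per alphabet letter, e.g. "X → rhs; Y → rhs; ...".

A->BB, B->BC, C->ABC

  step 2 ⇒ step 3: BBBCABCBBBCABCBCBCBBBCABC ⇒ BC·BC·BC·ABC·BB·BC·ABC·BC·BC·BC·ABC·BB·BC·ABC·BC·ABC·BC·ABC·BC·BC·BC·ABC·BB·BC·ABC
    A ↦ BB
    B ↦ BC
    C ↦ ABC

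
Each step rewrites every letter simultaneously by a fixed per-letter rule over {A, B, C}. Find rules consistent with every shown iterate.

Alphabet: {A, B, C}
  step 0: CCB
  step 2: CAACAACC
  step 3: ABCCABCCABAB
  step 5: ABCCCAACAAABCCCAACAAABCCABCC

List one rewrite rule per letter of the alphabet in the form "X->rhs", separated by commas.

  step 2 ⇒ step 3: CAACAACC ⇒ AB·C·C·AB·C·C·AB·AB
    A ↦ C
    C ↦ AB
    B ↦ AA  (constrained at step 0)

A->C, B->AA, C->AB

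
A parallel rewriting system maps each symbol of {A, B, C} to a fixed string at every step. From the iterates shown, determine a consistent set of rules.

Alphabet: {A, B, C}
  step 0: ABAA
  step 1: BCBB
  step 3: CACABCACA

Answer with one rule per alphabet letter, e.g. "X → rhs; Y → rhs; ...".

A->B, B->C, C->CA

  step 0 ⇒ step 1: ABAA ⇒ B·C·B·B
    A ↦ B
    B ↦ C
    C ↦ CA  (constrained at step 1)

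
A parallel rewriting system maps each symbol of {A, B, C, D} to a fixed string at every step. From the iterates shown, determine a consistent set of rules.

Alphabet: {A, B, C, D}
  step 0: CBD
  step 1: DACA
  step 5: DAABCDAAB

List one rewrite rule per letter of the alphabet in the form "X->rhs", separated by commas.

  step 0 ⇒ step 1: CBD ⇒ DA·C·A
    B ↦ C
    C ↦ DA
    D ↦ A
    A ↦ B  (constrained at step 1)

A->B, B->C, C->DA, D->A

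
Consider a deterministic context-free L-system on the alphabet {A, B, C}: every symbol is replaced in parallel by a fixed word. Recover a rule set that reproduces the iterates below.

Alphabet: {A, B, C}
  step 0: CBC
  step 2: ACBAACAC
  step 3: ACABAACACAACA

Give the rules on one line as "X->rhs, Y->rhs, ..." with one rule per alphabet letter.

A->AC, B->BA, C->A

  step 2 ⇒ step 3: ACBAACAC ⇒ AC·A·BA·AC·AC·A·AC·A
    A ↦ AC
    B ↦ BA
    C ↦ A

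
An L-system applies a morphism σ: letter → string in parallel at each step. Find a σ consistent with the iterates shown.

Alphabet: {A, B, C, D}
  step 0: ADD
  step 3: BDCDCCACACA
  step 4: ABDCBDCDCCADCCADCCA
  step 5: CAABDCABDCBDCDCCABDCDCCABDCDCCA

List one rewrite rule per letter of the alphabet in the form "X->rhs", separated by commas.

A->CA, B->A, C->DC, D->B

  step 4 ⇒ step 5: ABDCBDCDCCADCCADCCA ⇒ CA·A·B·DC·A·B·DC·B·DC·DC·CA·B·DC·DC·CA·B·DC·DC·CA
    A ↦ CA
    B ↦ A
    C ↦ DC
    D ↦ B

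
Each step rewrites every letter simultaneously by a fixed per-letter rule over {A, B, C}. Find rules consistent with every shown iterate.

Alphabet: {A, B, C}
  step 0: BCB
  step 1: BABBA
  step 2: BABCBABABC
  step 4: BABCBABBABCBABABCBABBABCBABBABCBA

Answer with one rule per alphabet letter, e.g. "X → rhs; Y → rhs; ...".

  step 1 ⇒ step 2: BABBA ⇒ BA·BC·BA·BA·BC
    A ↦ BC
    B ↦ BA
  step 0 ⇒ step 1: BCB ⇒ BA·B·BA
    C ↦ B

A->BC, B->BA, C->B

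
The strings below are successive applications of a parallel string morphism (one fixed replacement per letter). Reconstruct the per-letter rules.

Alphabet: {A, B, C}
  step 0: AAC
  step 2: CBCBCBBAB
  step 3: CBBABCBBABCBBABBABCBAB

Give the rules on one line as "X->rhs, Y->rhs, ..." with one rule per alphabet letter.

A->C, B->BAB, C->CB

  step 2 ⇒ step 3: CBCBCBBAB ⇒ CB·BAB·CB·BAB·CB·BAB·BAB·C·BAB
    A ↦ C
    B ↦ BAB
    C ↦ CB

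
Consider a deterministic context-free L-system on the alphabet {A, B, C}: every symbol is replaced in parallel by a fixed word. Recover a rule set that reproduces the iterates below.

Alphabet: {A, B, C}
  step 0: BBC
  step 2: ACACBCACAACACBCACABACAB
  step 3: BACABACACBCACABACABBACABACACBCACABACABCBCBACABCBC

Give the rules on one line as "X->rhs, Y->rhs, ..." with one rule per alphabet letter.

  step 2 ⇒ step 3: ACACBCACAACACBCACABACAB ⇒ B·ACA·B·ACA·CBC·ACA·B·ACA·B·B·ACA·B·ACA·CBC·ACA·B·ACA·B·CBC·B·ACA·B·CBC
    A ↦ B
    B ↦ CBC
    C ↦ ACA

A->B, B->CBC, C->ACA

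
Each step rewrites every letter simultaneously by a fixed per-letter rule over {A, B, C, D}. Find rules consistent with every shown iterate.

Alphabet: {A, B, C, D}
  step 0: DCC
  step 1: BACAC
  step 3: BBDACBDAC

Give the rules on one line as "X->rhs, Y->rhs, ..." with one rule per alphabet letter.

A->D, B->D, C->AC, D->B

  step 0 ⇒ step 1: DCC ⇒ B·AC·AC
    C ↦ AC
    D ↦ B
    A ↦ D  (constrained at step 1)
    B ↦ D  (constrained at step 1)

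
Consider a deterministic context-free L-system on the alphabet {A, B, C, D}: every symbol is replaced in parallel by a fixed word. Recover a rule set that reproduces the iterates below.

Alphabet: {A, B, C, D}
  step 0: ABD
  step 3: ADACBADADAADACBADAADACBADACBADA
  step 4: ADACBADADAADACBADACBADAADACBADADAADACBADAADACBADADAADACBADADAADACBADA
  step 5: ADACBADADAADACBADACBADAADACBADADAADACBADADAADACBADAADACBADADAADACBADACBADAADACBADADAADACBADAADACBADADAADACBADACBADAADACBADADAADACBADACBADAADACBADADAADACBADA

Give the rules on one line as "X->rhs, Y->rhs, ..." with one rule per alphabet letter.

A->ADA, B->A, C->D, D->CB

  step 4 ⇒ step 5: ADACBADADAADACBADACBADAADACBADADAADACBADAADACBADADAADACBADADAADACBADA ⇒ ADA·CB·ADA·D·A·ADA·CB·ADA·CB·ADA·ADA·CB·ADA·D·A·ADA·CB·ADA·D·A·ADA·CB·ADA·ADA·CB·ADA·D·A·ADA·CB·ADA·CB·ADA·ADA·CB·ADA·D·A·ADA·CB·ADA·ADA·CB·ADA·D·A·ADA·CB·ADA·CB·ADA·ADA·CB·ADA·D·A·ADA·CB·ADA·CB·ADA·ADA·CB·ADA·D·A·ADA·CB·ADA
    A ↦ ADA
    B ↦ A
    C ↦ D
    D ↦ CB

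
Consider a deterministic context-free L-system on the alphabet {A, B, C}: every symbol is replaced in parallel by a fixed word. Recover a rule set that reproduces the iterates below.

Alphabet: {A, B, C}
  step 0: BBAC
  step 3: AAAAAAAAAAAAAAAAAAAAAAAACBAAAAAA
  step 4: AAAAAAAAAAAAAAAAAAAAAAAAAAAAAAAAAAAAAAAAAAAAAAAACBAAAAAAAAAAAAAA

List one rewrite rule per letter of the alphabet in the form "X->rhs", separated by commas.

  step 3 ⇒ step 4: AAAAAAAAAAAAAAAAAAAAAAAACBAAAAAA ⇒ AA·AA·AA·AA·AA·AA·AA·AA·AA·AA·AA·AA·AA·AA·AA·AA·AA·AA·AA·AA·AA·AA·AA·AA·CB·AA·AA·AA·AA·AA·AA·AA
    A ↦ AA
    B ↦ AA
    C ↦ CB

A->AA, B->AA, C->CB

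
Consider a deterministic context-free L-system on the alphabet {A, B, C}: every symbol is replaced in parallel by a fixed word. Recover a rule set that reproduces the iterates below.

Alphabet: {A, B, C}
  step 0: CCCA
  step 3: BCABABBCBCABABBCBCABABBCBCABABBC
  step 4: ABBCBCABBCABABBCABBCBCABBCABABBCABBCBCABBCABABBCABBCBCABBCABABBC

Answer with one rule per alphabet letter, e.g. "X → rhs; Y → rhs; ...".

  step 3 ⇒ step 4: BCABABBCBCABABBCBCABABBCBCABABBC ⇒ AB·BC·BC·AB·BC·AB·AB·BC·AB·BC·BC·AB·BC·AB·AB·BC·AB·BC·BC·AB·BC·AB·AB·BC·AB·BC·BC·AB·BC·AB·AB·BC
    A ↦ BC
    B ↦ AB
    C ↦ BC

A->BC, B->AB, C->BC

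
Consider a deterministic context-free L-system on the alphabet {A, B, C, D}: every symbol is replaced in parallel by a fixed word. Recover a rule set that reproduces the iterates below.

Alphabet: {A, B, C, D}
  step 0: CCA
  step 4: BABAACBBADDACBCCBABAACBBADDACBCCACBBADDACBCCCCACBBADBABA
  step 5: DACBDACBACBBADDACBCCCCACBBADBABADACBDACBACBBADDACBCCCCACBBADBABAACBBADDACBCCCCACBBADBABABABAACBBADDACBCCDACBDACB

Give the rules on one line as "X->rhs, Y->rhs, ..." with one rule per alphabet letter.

  step 4 ⇒ step 5: BABAACBBADDACBCCBABAACBBADDACBCCACBBADDACBCCCCACBBADBABA ⇒ D·ACB·D·ACB·ACB·BA·D·D·ACB·CC·CC·ACB·BA·D·BA·BA·D·ACB·D·ACB·ACB·BA·D·D·ACB·CC·CC·ACB·BA·D·BA·BA·ACB·BA·D·D·ACB·CC·CC·ACB·BA·D·BA·BA·BA·BA·ACB·BA·D·D·ACB·CC·D·ACB·D·ACB
    A ↦ ACB
    B ↦ D
    C ↦ BA
    D ↦ CC

A->ACB, B->D, C->BA, D->CC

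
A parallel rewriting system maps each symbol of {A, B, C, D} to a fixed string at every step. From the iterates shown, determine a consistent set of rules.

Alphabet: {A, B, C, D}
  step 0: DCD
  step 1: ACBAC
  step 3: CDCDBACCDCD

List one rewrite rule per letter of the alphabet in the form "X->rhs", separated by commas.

A->B, B->CD, C->B, D->AC

  step 0 ⇒ step 1: DCD ⇒ AC·B·AC
    C ↦ B
    D ↦ AC
    A ↦ B  (constrained at step 1)
    B ↦ CD  (constrained at step 1)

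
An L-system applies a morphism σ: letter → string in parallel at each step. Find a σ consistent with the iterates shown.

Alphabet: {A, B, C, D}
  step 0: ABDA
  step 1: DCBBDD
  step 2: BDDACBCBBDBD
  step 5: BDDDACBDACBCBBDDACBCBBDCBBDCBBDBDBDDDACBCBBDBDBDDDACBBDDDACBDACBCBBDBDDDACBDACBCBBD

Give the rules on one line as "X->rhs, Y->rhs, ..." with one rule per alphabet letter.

  step 1 ⇒ step 2: DCBBDD ⇒ BD·DA·CB·CB·BD·BD
    B ↦ CB
    C ↦ DA
    D ↦ BD
  step 0 ⇒ step 1: ABDA ⇒ D·CB·BD·D
    A ↦ D

A->D, B->CB, C->DA, D->BD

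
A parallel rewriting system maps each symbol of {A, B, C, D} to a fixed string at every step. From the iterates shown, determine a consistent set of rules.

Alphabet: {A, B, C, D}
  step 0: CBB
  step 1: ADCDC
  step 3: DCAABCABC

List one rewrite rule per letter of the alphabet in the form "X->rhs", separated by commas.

  step 0 ⇒ step 1: CBB ⇒ A·DC·DC
    B ↦ DC
    C ↦ A
    A ↦ BC  (constrained at step 1)
    D ↦ C  (constrained at step 1)

A->BC, B->DC, C->A, D->C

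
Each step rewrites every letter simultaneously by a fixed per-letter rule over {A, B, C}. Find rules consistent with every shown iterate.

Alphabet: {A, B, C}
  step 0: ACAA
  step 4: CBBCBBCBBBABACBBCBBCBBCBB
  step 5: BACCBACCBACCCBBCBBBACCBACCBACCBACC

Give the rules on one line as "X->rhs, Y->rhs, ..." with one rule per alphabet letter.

  step 4 ⇒ step 5: CBBCBBCBBBABACBBCBBCBBCBB ⇒ BA·C·C·BA·C·C·BA·C·C·C·BB·C·BB·BA·C·C·BA·C·C·BA·C·C·BA·C·C
    A ↦ BB
    B ↦ C
    C ↦ BA

A->BB, B->C, C->BA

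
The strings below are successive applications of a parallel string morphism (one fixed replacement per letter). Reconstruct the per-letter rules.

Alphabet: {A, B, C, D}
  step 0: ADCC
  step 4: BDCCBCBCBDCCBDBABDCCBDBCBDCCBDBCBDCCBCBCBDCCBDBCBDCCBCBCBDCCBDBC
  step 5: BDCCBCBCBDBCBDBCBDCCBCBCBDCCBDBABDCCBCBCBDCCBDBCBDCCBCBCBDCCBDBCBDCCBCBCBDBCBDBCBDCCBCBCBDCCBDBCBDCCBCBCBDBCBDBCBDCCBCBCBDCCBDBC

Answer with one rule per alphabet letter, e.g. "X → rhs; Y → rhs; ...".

  step 4 ⇒ step 5: BDCCBCBCBDCCBDBABDCCBDBCBDCCBDBCBDCCBCBCBDCCBDBCBDCCBCBCBDCCBDBC ⇒ BD·CC·BC·BC·BD·BC·BD·BC·BD·CC·BC·BC·BD·CC·BD·BA·BD·CC·BC·BC·BD·CC·BD·BC·BD·CC·BC·BC·BD·CC·BD·BC·BD·CC·BC·BC·BD·BC·BD·BC·BD·CC·BC·BC·BD·CC·BD·BC·BD·CC·BC·BC·BD·BC·BD·BC·BD·CC·BC·BC·BD·CC·BD·BC
    A ↦ BA
    B ↦ BD
    C ↦ BC
    D ↦ CC

A->BA, B->BD, C->BC, D->CC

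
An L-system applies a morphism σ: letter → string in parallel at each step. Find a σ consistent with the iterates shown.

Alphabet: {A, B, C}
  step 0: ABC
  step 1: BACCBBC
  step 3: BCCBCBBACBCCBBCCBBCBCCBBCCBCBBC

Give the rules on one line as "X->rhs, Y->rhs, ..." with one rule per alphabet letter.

A->BAC, B->CB, C->BC

  step 0 ⇒ step 1: ABC ⇒ BAC·CB·BC
    A ↦ BAC
    B ↦ CB
    C ↦ BC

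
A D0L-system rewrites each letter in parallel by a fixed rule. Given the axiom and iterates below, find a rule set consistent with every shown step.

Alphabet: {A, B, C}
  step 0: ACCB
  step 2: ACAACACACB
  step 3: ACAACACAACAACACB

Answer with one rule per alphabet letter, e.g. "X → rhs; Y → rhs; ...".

  step 2 ⇒ step 3: ACAACACACB ⇒ AC·A·AC·AC·A·AC·A·AC·A·CB
    A ↦ AC
    B ↦ CB
    C ↦ A

A->AC, B->CB, C->A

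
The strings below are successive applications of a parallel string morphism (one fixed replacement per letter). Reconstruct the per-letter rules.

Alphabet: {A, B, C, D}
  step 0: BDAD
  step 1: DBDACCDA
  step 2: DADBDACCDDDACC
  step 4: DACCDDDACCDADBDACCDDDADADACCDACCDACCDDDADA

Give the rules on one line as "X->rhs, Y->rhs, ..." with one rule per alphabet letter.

  step 1 ⇒ step 2: DBDACCDA ⇒ DA·DB·DA·CC·D·D·DA·CC
    A ↦ CC
    B ↦ DB
    C ↦ D
    D ↦ DA

A->CC, B->DB, C->D, D->DA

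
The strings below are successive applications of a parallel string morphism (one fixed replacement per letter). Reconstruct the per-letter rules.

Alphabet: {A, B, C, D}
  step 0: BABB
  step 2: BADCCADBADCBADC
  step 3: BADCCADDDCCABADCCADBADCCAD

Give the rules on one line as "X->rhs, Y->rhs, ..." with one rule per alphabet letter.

A->DC, B->BA, C->D, D->CA

  step 2 ⇒ step 3: BADCCADBADCBADC ⇒ BA·DC·CA·D·D·DC·CA·BA·DC·CA·D·BA·DC·CA·D
    A ↦ DC
    B ↦ BA
    C ↦ D
    D ↦ CA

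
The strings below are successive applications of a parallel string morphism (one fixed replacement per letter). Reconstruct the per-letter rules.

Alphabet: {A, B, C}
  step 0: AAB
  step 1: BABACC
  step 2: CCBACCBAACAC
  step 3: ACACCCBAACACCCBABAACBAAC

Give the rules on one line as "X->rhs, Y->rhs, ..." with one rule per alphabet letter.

A->BA, B->CC, C->AC

  step 2 ⇒ step 3: CCBACCBAACAC ⇒ AC·AC·CC·BA·AC·AC·CC·BA·BA·AC·BA·AC
    A ↦ BA
    B ↦ CC
    C ↦ AC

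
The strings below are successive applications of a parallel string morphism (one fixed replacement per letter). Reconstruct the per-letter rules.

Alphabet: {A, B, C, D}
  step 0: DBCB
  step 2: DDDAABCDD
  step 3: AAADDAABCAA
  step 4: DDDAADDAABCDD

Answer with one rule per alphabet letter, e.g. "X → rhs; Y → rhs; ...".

A->D, B->AA, C->BC, D->A

  step 3 ⇒ step 4: AAADDAABCAA ⇒ D·D·D·A·A·D·D·AA·BC·D·D
    A ↦ D
    B ↦ AA
    C ↦ BC
    D ↦ A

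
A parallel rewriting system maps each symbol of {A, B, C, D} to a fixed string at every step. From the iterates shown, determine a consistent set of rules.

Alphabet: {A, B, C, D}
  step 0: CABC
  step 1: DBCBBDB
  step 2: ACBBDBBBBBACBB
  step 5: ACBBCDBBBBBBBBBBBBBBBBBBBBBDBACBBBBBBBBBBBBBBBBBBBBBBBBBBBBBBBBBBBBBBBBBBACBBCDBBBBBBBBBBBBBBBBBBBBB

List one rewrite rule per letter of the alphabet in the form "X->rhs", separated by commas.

A->C, B->BB, C->DB, D->AC

  step 1 ⇒ step 2: DBCBBDB ⇒ AC·BB·DB·BB·BB·AC·BB
    B ↦ BB
    C ↦ DB
    D ↦ AC
  step 0 ⇒ step 1: CABC ⇒ DB·C·BB·DB
    A ↦ C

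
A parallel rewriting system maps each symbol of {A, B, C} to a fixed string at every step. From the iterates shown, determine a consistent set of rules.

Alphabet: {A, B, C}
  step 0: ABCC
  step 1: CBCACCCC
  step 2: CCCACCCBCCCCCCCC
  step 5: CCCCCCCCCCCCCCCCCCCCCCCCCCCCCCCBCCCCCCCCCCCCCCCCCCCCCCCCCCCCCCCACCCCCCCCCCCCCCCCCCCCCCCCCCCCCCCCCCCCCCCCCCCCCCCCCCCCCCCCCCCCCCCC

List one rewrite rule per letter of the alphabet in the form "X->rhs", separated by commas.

  step 1 ⇒ step 2: CBCACCCC ⇒ CC·CA·CC·CB·CC·CC·CC·CC
    A ↦ CB
    B ↦ CA
    C ↦ CC

A->CB, B->CA, C->CC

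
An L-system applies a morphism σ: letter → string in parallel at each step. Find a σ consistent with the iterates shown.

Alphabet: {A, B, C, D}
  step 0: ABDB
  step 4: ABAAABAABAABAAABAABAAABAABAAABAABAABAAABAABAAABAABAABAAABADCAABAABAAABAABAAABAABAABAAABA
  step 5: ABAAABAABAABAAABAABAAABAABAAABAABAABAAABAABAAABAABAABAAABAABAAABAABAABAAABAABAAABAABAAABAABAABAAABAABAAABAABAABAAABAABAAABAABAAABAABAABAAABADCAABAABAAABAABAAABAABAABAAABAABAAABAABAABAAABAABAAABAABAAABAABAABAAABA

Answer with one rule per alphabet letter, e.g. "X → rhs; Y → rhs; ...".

A->ABA, B->A, C->A, D->DC

  step 4 ⇒ step 5: ABAAABAABAABAAABAABAAABAABAAABAABAABAAABAABAAABAABAABAAABADCAABAABAAABAABAAABAABAABAAABA ⇒ ABA·A·ABA·ABA·ABA·A·ABA·ABA·A·ABA·ABA·A·ABA·ABA·ABA·A·ABA·ABA·A·ABA·ABA·ABA·A·ABA·ABA·A·ABA·ABA·ABA·A·ABA·ABA·A·ABA·ABA·A·ABA·ABA·ABA·A·ABA·ABA·A·ABA·ABA·ABA·A·ABA·ABA·A·ABA·ABA·A·ABA·ABA·ABA·A·ABA·DC·A·ABA·ABA·A·ABA·ABA·A·ABA·ABA·ABA·A·ABA·ABA·A·ABA·ABA·ABA·A·ABA·ABA·A·ABA·ABA·A·ABA·ABA·ABA·A·ABA
    A ↦ ABA
    B ↦ A
    C ↦ A
    D ↦ DC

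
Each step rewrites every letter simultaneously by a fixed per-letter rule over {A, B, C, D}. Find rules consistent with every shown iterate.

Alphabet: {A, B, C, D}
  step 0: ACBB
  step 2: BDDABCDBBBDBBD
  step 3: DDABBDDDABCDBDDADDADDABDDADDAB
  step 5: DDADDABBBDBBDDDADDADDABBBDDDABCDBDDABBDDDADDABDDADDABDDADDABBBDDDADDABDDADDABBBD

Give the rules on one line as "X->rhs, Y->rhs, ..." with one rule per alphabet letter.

  step 2 ⇒ step 3: BDDABCDBBBDBBD ⇒ DDA·B·B·D·DDA·BCD·B·DDA·DDA·DDA·B·DDA·DDA·B
    A ↦ D
    B ↦ DDA
    C ↦ BCD
    D ↦ B

A->D, B->DDA, C->BCD, D->B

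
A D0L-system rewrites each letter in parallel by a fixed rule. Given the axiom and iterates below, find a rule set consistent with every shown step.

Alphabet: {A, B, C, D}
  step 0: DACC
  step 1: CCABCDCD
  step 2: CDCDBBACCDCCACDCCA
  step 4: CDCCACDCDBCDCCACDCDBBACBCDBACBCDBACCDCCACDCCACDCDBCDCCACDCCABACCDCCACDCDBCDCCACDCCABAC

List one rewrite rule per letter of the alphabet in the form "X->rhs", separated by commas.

A->B, B->BAC, C->CD, D->CCA

  step 1 ⇒ step 2: CCABCDCD ⇒ CD·CD·B·BAC·CD·CCA·CD·CCA
    A ↦ B
    B ↦ BAC
    C ↦ CD
    D ↦ CCA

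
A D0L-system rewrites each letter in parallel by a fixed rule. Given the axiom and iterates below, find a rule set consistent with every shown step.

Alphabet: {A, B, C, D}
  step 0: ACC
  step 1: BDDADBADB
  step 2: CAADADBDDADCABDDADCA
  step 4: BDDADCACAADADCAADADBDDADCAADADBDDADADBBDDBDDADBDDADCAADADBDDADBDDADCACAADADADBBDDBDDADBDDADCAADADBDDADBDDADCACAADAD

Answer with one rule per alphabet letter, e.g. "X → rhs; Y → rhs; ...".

  step 1 ⇒ step 2: BDDADBADB ⇒ CA·AD·AD·BDD·AD·CA·BDD·AD·CA
    A ↦ BDD
    B ↦ CA
    D ↦ AD
  step 0 ⇒ step 1: ACC ⇒ BDD·ADB·ADB
    C ↦ ADB

A->BDD, B->CA, C->ADB, D->AD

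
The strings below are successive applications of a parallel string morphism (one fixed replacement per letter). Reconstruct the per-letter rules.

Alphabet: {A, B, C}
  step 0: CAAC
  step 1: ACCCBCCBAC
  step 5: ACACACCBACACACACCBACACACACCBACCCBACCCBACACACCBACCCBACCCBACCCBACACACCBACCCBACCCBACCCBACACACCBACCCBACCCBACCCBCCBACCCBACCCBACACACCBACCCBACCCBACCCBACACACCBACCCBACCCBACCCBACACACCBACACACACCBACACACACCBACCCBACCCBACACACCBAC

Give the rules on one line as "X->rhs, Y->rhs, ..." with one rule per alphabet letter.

A->CCB, B->A, C->AC

  step 0 ⇒ step 1: CAAC ⇒ AC·CCB·CCB·AC
    A ↦ CCB
    C ↦ AC
    B ↦ A  (constrained at step 1)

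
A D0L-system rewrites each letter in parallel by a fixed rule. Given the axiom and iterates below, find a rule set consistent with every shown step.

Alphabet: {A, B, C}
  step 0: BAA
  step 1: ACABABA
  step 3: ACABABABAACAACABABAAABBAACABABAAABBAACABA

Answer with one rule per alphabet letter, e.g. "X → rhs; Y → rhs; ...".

A->BA, B->ACA, C->AAB

  step 0 ⇒ step 1: BAA ⇒ ACA·BA·BA
    A ↦ BA
    B ↦ ACA
    C ↦ AAB  (constrained at step 1)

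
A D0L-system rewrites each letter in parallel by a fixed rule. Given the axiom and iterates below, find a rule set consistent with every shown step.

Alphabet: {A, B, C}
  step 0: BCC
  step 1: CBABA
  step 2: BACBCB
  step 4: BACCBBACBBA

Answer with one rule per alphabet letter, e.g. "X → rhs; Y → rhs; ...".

A->B, B->C, C->BA

  step 1 ⇒ step 2: CBABA ⇒ BA·C·B·C·B
    A ↦ B
    B ↦ C
    C ↦ BA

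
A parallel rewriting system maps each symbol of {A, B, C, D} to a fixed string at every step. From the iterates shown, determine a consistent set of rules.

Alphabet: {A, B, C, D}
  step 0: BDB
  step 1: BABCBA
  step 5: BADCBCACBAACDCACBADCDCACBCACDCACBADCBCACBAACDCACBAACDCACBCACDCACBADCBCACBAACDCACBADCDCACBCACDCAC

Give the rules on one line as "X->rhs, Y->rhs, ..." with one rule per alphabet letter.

  step 0 ⇒ step 1: BDB ⇒ BA·BC·BA
    B ↦ BA
    D ↦ BC
    A ↦ DC  (constrained at step 1)
    C ↦ AC  (constrained at step 1)

A->DC, B->BA, C->AC, D->BC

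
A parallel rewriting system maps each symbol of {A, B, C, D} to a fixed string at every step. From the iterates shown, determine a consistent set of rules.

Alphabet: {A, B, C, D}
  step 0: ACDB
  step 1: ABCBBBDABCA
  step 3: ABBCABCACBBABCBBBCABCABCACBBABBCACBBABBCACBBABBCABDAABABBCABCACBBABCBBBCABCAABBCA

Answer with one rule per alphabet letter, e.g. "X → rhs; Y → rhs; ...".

  step 0 ⇒ step 1: ACDB ⇒ AB·CBB·BDA·BCA
    A ↦ AB
    B ↦ BCA
    C ↦ CBB
    D ↦ BDA

A->AB, B->BCA, C->CBB, D->BDA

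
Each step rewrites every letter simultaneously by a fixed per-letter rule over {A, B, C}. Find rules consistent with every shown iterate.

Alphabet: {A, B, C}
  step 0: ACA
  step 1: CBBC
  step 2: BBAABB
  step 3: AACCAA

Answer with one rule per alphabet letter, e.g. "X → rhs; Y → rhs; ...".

A->C, B->A, C->BB

  step 2 ⇒ step 3: BBAABB ⇒ A·A·C·C·A·A
    A ↦ C
    B ↦ A
  step 0 ⇒ step 1: ACA ⇒ C·BB·C
    C ↦ BB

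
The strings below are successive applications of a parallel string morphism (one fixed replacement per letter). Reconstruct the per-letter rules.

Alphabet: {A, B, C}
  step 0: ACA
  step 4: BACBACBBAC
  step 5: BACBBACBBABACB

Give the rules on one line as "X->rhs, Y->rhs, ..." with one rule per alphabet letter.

  step 4 ⇒ step 5: BACBACBBAC ⇒ BA·C·B·BA·C·B·BA·BA·C·B
    A ↦ C
    B ↦ BA
    C ↦ B

A->C, B->BA, C->B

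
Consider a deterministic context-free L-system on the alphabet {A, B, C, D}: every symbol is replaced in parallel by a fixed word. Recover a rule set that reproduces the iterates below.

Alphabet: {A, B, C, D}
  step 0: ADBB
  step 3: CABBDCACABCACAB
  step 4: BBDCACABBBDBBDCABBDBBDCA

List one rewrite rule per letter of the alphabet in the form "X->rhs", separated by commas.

A->D, B->CA, C->BB, D->B

  step 3 ⇒ step 4: CABBDCACABCACAB ⇒ BB·D·CA·CA·B·BB·D·BB·D·CA·BB·D·BB·D·CA
    A ↦ D
    B ↦ CA
    C ↦ BB
    D ↦ B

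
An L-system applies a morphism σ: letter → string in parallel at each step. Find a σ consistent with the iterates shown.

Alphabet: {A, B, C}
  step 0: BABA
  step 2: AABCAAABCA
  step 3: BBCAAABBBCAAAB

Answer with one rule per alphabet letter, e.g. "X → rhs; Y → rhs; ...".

  step 2 ⇒ step 3: AABCAAABCA ⇒ B·B·CA·AA·B·B·B·CA·AA·B
    A ↦ B
    B ↦ CA
    C ↦ AA

A->B, B->CA, C->AA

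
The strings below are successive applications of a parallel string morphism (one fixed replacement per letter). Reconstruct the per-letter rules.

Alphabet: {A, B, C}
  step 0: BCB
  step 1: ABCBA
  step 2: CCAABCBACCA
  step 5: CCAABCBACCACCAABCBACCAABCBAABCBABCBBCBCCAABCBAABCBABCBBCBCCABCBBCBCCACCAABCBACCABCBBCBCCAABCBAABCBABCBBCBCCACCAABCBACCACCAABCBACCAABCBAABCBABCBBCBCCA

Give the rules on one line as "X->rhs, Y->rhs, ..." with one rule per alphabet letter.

  step 1 ⇒ step 2: ABCBA ⇒ CCA·A·BCB·A·CCA
    A ↦ CCA
    B ↦ A
    C ↦ BCB

A->CCA, B->A, C->BCB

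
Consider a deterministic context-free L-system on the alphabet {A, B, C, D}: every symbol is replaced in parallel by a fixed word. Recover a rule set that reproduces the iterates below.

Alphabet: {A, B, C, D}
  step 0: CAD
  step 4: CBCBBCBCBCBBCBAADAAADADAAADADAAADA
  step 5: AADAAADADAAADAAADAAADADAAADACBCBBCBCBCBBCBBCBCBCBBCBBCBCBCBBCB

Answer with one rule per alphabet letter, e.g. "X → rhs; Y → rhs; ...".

  step 4 ⇒ step 5: CBCBBCBCBCBBCBAADAAADADAAADADAAADA ⇒ AA·DA·AA·DA·DA·AA·DA·AA·DA·AA·DA·DA·AA·DA·CB·CB·B·CB·CB·CB·B·CB·B·CB·CB·CB·B·CB·B·CB·CB·CB·B·CB
    A ↦ CB
    B ↦ DA
    C ↦ AA
    D ↦ B

A->CB, B->DA, C->AA, D->B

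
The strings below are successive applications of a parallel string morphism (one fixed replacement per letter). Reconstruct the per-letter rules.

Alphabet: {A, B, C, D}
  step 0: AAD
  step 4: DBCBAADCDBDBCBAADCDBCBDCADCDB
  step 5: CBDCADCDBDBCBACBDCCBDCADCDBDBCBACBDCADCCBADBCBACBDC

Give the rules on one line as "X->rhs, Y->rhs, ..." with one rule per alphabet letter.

A->DB, B->DC, C->A, D->CB

  step 4 ⇒ step 5: DBCBAADCDBDBCBAADCDBCBDCADCDB ⇒ CB·DC·A·DC·DB·DB·CB·A·CB·DC·CB·DC·A·DC·DB·DB·CB·A·CB·DC·A·DC·CB·A·DB·CB·A·CB·DC
    A ↦ DB
    B ↦ DC
    C ↦ A
    D ↦ CB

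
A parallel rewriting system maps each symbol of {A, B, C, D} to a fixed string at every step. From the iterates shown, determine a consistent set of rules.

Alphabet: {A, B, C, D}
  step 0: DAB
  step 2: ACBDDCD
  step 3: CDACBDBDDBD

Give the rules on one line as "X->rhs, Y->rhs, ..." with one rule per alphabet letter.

A->C, B->AC, C->D, D->BD

  step 2 ⇒ step 3: ACBDDCD ⇒ C·D·AC·BD·BD·D·BD
    A ↦ C
    B ↦ AC
    C ↦ D
    D ↦ BD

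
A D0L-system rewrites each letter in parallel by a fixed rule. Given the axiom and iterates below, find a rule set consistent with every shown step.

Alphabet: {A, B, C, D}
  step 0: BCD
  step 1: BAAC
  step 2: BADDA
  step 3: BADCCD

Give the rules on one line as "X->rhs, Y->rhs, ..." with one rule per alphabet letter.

  step 2 ⇒ step 3: BADDA ⇒ BA·D·C·C·D
    A ↦ D
    B ↦ BA
    D ↦ C
  step 0 ⇒ step 1: BCD ⇒ BA·A·C
    C ↦ A

A->D, B->BA, C->A, D->C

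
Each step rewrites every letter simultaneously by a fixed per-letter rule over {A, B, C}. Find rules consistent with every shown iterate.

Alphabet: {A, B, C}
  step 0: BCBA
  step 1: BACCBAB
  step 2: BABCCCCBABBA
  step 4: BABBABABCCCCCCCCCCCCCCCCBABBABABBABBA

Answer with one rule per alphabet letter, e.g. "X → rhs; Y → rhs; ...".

  step 1 ⇒ step 2: BACCBAB ⇒ BA·B·CC·CC·BA·B·BA
    A ↦ B
    B ↦ BA
    C ↦ CC

A->B, B->BA, C->CC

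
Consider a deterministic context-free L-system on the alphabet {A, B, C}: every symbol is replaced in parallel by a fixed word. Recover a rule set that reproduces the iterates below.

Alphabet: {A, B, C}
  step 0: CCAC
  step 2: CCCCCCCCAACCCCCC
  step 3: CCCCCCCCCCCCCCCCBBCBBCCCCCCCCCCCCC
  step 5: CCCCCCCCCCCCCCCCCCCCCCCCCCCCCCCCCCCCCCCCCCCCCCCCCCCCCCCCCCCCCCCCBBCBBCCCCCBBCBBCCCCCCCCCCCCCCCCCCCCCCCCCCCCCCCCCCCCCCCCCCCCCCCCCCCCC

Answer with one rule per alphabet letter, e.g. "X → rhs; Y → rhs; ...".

A->BBC, B->A, C->CC

  step 2 ⇒ step 3: CCCCCCCCAACCCCCC ⇒ CC·CC·CC·CC·CC·CC·CC·CC·BBC·BBC·CC·CC·CC·CC·CC·CC
    A ↦ BBC
    C ↦ CC
    B ↦ A  (constrained at step 3)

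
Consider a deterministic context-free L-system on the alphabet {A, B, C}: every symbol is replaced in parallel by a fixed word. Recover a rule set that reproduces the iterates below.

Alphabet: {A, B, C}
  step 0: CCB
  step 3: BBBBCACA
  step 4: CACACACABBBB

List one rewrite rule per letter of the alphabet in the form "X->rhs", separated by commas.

  step 3 ⇒ step 4: BBBBCACA ⇒ CA·CA·CA·CA·B·B·B·B
    A ↦ B
    B ↦ CA
    C ↦ B

A->B, B->CA, C->B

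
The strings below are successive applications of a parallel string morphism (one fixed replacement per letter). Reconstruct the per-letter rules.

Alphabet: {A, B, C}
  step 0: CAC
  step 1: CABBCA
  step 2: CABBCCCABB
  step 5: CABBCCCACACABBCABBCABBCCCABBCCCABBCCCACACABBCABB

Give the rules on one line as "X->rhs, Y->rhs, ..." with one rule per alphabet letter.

  step 1 ⇒ step 2: CABBCA ⇒ CA·BB·C·C·CA·BB
    A ↦ BB
    B ↦ C
    C ↦ CA

A->BB, B->C, C->CA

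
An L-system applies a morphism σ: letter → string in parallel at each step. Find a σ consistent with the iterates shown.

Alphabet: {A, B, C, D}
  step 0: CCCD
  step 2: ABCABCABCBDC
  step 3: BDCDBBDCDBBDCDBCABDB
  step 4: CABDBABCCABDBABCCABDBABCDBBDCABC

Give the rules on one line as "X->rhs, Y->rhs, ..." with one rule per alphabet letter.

A->BD, B->C, C->DB, D->AB

  step 3 ⇒ step 4: BDCDBBDCDBBDCDBCABDB ⇒ C·AB·DB·AB·C·C·AB·DB·AB·C·C·AB·DB·AB·C·DB·BD·C·AB·C
    A ↦ BD
    B ↦ C
    C ↦ DB
    D ↦ AB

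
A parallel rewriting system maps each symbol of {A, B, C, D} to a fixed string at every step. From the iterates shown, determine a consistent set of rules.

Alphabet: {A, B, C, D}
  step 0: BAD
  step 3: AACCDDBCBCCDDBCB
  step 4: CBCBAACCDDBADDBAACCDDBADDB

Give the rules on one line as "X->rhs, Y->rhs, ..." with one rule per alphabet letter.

A->CB, B->DDB, C->A, D->C

  step 3 ⇒ step 4: AACCDDBCBCCDDBCB ⇒ CB·CB·A·A·C·C·DDB·A·DDB·A·A·C·C·DDB·A·DDB
    A ↦ CB
    B ↦ DDB
    C ↦ A
    D ↦ C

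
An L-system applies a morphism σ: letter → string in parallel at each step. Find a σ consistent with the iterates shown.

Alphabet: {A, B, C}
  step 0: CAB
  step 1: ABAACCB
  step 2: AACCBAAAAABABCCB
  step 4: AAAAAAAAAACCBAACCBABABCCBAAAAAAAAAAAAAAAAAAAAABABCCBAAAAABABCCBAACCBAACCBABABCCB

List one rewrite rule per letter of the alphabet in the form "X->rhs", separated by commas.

  step 1 ⇒ step 2: ABAACCB ⇒ AA·CCB·AA·AA·AB·AB·CCB
    A ↦ AA
    B ↦ CCB
    C ↦ AB

A->AA, B->CCB, C->AB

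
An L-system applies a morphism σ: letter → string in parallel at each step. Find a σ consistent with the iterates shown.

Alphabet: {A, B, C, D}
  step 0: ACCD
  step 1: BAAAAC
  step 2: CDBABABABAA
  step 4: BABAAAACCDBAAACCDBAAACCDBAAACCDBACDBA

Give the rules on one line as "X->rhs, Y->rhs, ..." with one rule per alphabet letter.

A->BA, B->CD, C->A, D->AC

  step 1 ⇒ step 2: BAAAAC ⇒ CD·BA·BA·BA·BA·A
    A ↦ BA
    B ↦ CD
    C ↦ A
  step 0 ⇒ step 1: ACCD ⇒ BA·A·A·AC
    D ↦ AC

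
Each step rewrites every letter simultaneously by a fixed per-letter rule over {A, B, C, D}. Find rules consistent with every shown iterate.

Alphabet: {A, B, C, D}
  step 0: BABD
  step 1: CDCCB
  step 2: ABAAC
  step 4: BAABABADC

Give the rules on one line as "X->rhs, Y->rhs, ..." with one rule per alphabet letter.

A->DC, B->C, C->A, D->B

  step 1 ⇒ step 2: CDCCB ⇒ A·B·A·A·C
    B ↦ C
    C ↦ A
    D ↦ B
  step 0 ⇒ step 1: BABD ⇒ C·DC·C·B
    A ↦ DC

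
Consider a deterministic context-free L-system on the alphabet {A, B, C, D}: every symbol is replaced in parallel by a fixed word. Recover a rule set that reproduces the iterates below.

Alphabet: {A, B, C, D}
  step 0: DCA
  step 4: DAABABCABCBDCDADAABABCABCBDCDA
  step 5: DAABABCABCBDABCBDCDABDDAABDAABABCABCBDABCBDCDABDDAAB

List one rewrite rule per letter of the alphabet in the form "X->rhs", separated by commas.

A->AB, B->C, C->BD, D->DA

  step 4 ⇒ step 5: DAABABCABCBDCDADAABABCABCBDCDA ⇒ DA·AB·AB·C·AB·C·BD·AB·C·BD·C·DA·BD·DA·AB·DA·AB·AB·C·AB·C·BD·AB·C·BD·C·DA·BD·DA·AB
    A ↦ AB
    B ↦ C
    C ↦ BD
    D ↦ DA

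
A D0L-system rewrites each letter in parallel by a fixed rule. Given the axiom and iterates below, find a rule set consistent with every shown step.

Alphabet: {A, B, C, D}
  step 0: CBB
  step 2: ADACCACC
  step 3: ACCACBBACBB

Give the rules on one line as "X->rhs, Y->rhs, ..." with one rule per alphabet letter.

  step 2 ⇒ step 3: ADACCACC ⇒ AC·C·AC·B·B·AC·B·B
    A ↦ AC
    C ↦ B
    D ↦ C
    B ↦ AD  (constrained at step 0)

A->AC, B->AD, C->B, D->C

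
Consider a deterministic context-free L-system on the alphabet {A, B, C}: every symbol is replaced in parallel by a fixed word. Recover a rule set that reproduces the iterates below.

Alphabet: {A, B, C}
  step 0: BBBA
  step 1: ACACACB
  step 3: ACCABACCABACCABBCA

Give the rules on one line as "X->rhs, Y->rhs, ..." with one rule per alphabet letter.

A->B, B->AC, C->CA

  step 0 ⇒ step 1: BBBA ⇒ AC·AC·AC·B
    A ↦ B
    B ↦ AC
    C ↦ CA  (constrained at step 1)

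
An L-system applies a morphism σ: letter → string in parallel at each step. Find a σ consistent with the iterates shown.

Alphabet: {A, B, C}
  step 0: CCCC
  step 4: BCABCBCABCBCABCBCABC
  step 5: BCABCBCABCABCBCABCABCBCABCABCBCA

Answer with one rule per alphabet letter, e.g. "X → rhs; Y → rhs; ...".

  step 4 ⇒ step 5: BCABCBCABCBCABCBCABC ⇒ BC·A·BC·BC·A·BC·A·BC·BC·A·BC·A·BC·BC·A·BC·A·BC·BC·A
    A ↦ BC
    B ↦ BC
    C ↦ A

A->BC, B->BC, C->A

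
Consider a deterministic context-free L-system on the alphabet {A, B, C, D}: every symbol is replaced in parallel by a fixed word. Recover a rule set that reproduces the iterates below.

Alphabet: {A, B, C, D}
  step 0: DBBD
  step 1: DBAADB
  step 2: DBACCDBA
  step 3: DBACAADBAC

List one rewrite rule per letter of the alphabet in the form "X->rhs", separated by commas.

  step 2 ⇒ step 3: DBACCDBA ⇒ DB·A·C·A·A·DB·A·C
    A ↦ C
    B ↦ A
    C ↦ A
    D ↦ DB

A->C, B->A, C->A, D->DB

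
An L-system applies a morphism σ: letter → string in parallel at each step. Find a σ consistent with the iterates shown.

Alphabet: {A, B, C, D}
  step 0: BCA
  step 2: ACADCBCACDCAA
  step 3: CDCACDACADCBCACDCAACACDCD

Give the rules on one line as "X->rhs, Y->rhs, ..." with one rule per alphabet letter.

A->CD, B->DCB, C->CA, D->A

  step 2 ⇒ step 3: ACADCBCACDCAA ⇒ CD·CA·CD·A·CA·DCB·CA·CD·CA·A·CA·CD·CD
    A ↦ CD
    B ↦ DCB
    C ↦ CA
    D ↦ A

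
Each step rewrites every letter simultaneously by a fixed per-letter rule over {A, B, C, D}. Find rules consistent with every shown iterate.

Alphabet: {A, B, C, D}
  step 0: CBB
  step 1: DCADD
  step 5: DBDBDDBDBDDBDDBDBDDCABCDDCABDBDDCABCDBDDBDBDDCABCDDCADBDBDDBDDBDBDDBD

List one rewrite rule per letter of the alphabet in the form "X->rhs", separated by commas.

  step 0 ⇒ step 1: CBB ⇒ DCA·D·D
    B ↦ D
    C ↦ DCA
    A ↦ BC  (constrained at step 1)
    D ↦ BD  (constrained at step 1)

A->BC, B->D, C->DCA, D->BD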